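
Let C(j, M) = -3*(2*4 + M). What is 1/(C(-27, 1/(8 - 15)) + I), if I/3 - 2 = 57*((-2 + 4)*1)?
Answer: 7/2271 ≈ 0.0030823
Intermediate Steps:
I = 348 (I = 6 + 3*(57*((-2 + 4)*1)) = 6 + 3*(57*(2*1)) = 6 + 3*(57*2) = 6 + 3*114 = 6 + 342 = 348)
C(j, M) = -24 - 3*M (C(j, M) = -3*(8 + M) = -24 - 3*M)
1/(C(-27, 1/(8 - 15)) + I) = 1/((-24 - 3/(8 - 15)) + 348) = 1/((-24 - 3/(-7)) + 348) = 1/((-24 - 3*(-⅐)) + 348) = 1/((-24 + 3/7) + 348) = 1/(-165/7 + 348) = 1/(2271/7) = 7/2271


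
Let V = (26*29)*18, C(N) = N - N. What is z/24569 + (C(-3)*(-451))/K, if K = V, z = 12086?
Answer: 12086/24569 ≈ 0.49192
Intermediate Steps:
C(N) = 0
V = 13572 (V = 754*18 = 13572)
K = 13572
z/24569 + (C(-3)*(-451))/K = 12086/24569 + (0*(-451))/13572 = 12086*(1/24569) + 0*(1/13572) = 12086/24569 + 0 = 12086/24569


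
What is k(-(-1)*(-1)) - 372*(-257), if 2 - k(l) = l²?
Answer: 95605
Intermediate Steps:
k(l) = 2 - l²
k(-(-1)*(-1)) - 372*(-257) = (2 - (-(-1)*(-1))²) - 372*(-257) = (2 - (-1*1)²) + 95604 = (2 - 1*(-1)²) + 95604 = (2 - 1*1) + 95604 = (2 - 1) + 95604 = 1 + 95604 = 95605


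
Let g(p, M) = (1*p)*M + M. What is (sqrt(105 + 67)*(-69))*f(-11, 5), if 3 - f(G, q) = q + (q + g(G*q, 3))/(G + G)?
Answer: 13869*sqrt(43)/11 ≈ 8267.7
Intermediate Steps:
g(p, M) = M + M*p (g(p, M) = p*M + M = M*p + M = M + M*p)
f(G, q) = 3 - q - (3 + q + 3*G*q)/(2*G) (f(G, q) = 3 - (q + (q + 3*(1 + G*q))/(G + G)) = 3 - (q + (q + (3 + 3*G*q))/((2*G))) = 3 - (q + (3 + q + 3*G*q)*(1/(2*G))) = 3 - (q + (3 + q + 3*G*q)/(2*G)) = 3 + (-q - (3 + q + 3*G*q)/(2*G)) = 3 - q - (3 + q + 3*G*q)/(2*G))
(sqrt(105 + 67)*(-69))*f(-11, 5) = (sqrt(105 + 67)*(-69))*((1/2)*(-3 - 1*5 + 6*(-11) - 5*(-11)*5)/(-11)) = (sqrt(172)*(-69))*((1/2)*(-1/11)*(-3 - 5 - 66 + 275)) = ((2*sqrt(43))*(-69))*((1/2)*(-1/11)*201) = -138*sqrt(43)*(-201/22) = 13869*sqrt(43)/11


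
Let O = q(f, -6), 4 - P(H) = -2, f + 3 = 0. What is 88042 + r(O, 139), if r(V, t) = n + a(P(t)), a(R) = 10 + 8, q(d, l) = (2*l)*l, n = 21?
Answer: 88081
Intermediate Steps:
f = -3 (f = -3 + 0 = -3)
P(H) = 6 (P(H) = 4 - 1*(-2) = 4 + 2 = 6)
q(d, l) = 2*l**2
O = 72 (O = 2*(-6)**2 = 2*36 = 72)
a(R) = 18
r(V, t) = 39 (r(V, t) = 21 + 18 = 39)
88042 + r(O, 139) = 88042 + 39 = 88081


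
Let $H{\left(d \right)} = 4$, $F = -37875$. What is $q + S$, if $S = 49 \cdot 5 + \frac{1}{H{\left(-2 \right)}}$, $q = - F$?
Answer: $\frac{152481}{4} \approx 38120.0$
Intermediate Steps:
$q = 37875$ ($q = \left(-1\right) \left(-37875\right) = 37875$)
$S = \frac{981}{4}$ ($S = 49 \cdot 5 + \frac{1}{4} = 245 + \frac{1}{4} = \frac{981}{4} \approx 245.25$)
$q + S = 37875 + \frac{981}{4} = \frac{152481}{4}$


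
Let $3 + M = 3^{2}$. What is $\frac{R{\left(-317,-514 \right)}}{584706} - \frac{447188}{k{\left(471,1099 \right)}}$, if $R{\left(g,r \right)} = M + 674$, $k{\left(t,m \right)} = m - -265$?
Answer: $- \frac{32684072401}{99692373} \approx -327.85$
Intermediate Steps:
$M = 6$ ($M = -3 + 3^{2} = -3 + 9 = 6$)
$k{\left(t,m \right)} = 265 + m$ ($k{\left(t,m \right)} = m + 265 = 265 + m$)
$R{\left(g,r \right)} = 680$ ($R{\left(g,r \right)} = 6 + 674 = 680$)
$\frac{R{\left(-317,-514 \right)}}{584706} - \frac{447188}{k{\left(471,1099 \right)}} = \frac{680}{584706} - \frac{447188}{265 + 1099} = 680 \cdot \frac{1}{584706} - \frac{447188}{1364} = \frac{340}{292353} - \frac{111797}{341} = - \frac{32684072401}{99692373}$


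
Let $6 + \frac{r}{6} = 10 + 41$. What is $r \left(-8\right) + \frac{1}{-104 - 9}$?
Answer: $- \frac{244081}{113} \approx -2160.0$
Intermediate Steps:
$r = 270$ ($r = -36 + 6 \left(10 + 41\right) = -36 + 6 \cdot 51 = -36 + 306 = 270$)
$r \left(-8\right) + \frac{1}{-104 - 9} = 270 \left(-8\right) + \frac{1}{-104 - 9} = -2160 + \frac{1}{-113} = -2160 - \frac{1}{113} = - \frac{244081}{113}$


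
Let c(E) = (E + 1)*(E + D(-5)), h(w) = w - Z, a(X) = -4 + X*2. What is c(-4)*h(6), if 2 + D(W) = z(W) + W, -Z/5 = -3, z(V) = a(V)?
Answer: -675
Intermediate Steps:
a(X) = -4 + 2*X
z(V) = -4 + 2*V
Z = 15 (Z = -5*(-3) = 15)
h(w) = -15 + w (h(w) = w - 1*15 = w - 15 = -15 + w)
D(W) = -6 + 3*W (D(W) = -2 + ((-4 + 2*W) + W) = -2 + (-4 + 3*W) = -6 + 3*W)
c(E) = (1 + E)*(-21 + E) (c(E) = (E + 1)*(E + (-6 + 3*(-5))) = (1 + E)*(E + (-6 - 15)) = (1 + E)*(E - 21) = (1 + E)*(-21 + E))
c(-4)*h(6) = (-21 + (-4)² - 20*(-4))*(-15 + 6) = (-21 + 16 + 80)*(-9) = 75*(-9) = -675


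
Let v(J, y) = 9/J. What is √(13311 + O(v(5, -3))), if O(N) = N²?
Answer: 6*√9246/5 ≈ 115.39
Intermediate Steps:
√(13311 + O(v(5, -3))) = √(13311 + (9/5)²) = √(13311 + 81/25) = √(332856/25) = 6*√9246/5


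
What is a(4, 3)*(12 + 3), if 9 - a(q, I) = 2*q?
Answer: 15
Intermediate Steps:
a(q, I) = 9 - 2*q
a(4, 3)*(12 + 3) = (9 - 2*4)*(12 + 3) = (9 - 8)*15 = 1*15 = 15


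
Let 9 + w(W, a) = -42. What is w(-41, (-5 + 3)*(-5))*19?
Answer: -969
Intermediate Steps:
w(W, a) = -51 (w(W, a) = -9 - 42 = -51)
w(-41, (-5 + 3)*(-5))*19 = -51*19 = -969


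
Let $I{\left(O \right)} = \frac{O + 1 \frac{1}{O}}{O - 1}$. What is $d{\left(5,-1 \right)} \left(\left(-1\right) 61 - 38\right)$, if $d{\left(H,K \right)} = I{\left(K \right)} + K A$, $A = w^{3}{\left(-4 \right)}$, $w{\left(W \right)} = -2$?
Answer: $-891$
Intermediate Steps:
$I{\left(O \right)} = \frac{O + \frac{1}{O}}{-1 + O}$
$A = -8$ ($A = \left(-2\right)^{3} = -8$)
$d{\left(H,K \right)} = - 8 K + \frac{1 + K^{2}}{K \left(-1 + K\right)}$ ($d{\left(H,K \right)} = \frac{1 + K^{2}}{K \left(-1 + K\right)} + K \left(-8\right) = \frac{1 + K^{2}}{K \left(-1 + K\right)} - 8 K = - 8 K + \frac{1 + K^{2}}{K \left(-1 + K\right)}$)
$d{\left(5,-1 \right)} \left(\left(-1\right) 61 - 38\right) = \frac{1 - 8 \left(-1\right)^{3} + 9 \left(-1\right)^{2}}{\left(-1\right) \left(-1 - 1\right)} \left(\left(-1\right) 61 - 38\right) = - \frac{1 - -8 + 9 \cdot 1}{-2} \left(-61 - 38\right) = \left(-1\right) \left(- \frac{1}{2}\right) \left(1 + 8 + 9\right) \left(-99\right) = \left(-1\right) \left(- \frac{1}{2}\right) 18 \left(-99\right) = 9 \left(-99\right) = -891$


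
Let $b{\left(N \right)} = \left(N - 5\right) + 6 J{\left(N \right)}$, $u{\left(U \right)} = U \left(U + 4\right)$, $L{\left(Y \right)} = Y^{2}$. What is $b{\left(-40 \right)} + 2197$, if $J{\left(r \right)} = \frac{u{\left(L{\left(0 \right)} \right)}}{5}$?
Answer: $2152$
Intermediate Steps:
$u{\left(U \right)} = U \left(4 + U\right)$
$J{\left(r \right)} = 0$ ($J{\left(r \right)} = \frac{0^{2} \left(4 + 0^{2}\right)}{5} = 0 \left(4 + 0\right) \frac{1}{5} = 0 \cdot 4 \cdot \frac{1}{5} = 0 \cdot \frac{1}{5} = 0$)
$b{\left(N \right)} = -5 + N$ ($b{\left(N \right)} = \left(N - 5\right) + 6 \cdot 0 = \left(-5 + N\right) + 0 = -5 + N$)
$b{\left(-40 \right)} + 2197 = \left(-5 - 40\right) + 2197 = -45 + 2197 = 2152$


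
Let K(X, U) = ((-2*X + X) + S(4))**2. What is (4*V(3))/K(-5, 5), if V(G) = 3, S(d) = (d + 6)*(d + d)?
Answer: 12/7225 ≈ 0.0016609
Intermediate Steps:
S(d) = 2*d*(6 + d) (S(d) = (6 + d)*(2*d) = 2*d*(6 + d))
K(X, U) = (80 - X)**2 (K(X, U) = ((-2*X + X) + 2*4*(6 + 4))**2 = (-X + 2*4*10)**2 = (-X + 80)**2 = (80 - X)**2)
(4*V(3))/K(-5, 5) = (4*3)/((-80 - 5)**2) = 12/((-85)**2) = 12/7225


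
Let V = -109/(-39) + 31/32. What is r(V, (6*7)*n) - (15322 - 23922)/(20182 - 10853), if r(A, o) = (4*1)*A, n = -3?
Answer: 46501513/2910648 ≈ 15.976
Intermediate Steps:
V = 4697/1248 (V = -109*(-1/39) + 31*(1/32) = 109/39 + 31/32 = 4697/1248 ≈ 3.7636)
r(A, o) = 4*A
r(V, (6*7)*n) - (15322 - 23922)/(20182 - 10853) = 4*(4697/1248) - (15322 - 23922)/(20182 - 10853) = 4697/312 - (-8600)/9329 = 4697/312 - 1*(-8600/9329) = 4697/312 + 8600/9329 = 46501513/2910648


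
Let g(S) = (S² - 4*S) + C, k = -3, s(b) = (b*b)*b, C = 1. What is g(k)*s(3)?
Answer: 594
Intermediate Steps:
s(b) = b³ (s(b) = b²*b = b³)
g(S) = 1 + S² - 4*S (g(S) = (S² - 4*S) + 1 = 1 + S² - 4*S)
g(k)*s(3) = (1 + (-3)² - 4*(-3))*3³ = (1 + 9 + 12)*27 = 22*27 = 594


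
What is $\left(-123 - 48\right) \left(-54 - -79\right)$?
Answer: $-4275$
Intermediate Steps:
$\left(-123 - 48\right) \left(-54 - -79\right) = \left(-123 - 48\right) \left(-54 + 79\right) = \left(-171\right) 25 = -4275$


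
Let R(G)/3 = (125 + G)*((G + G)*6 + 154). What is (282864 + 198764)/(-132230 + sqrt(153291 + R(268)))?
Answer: -9097952920/2497235197 - 68804*sqrt(4126521)/2497235197 ≈ -3.6992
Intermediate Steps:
R(G) = 3*(125 + G)*(154 + 12*G) (R(G) = 3*((125 + G)*((G + G)*6 + 154)) = 3*((125 + G)*((2*G)*6 + 154)) = 3*((125 + G)*(12*G + 154)) = 3*((125 + G)*(154 + 12*G)) = 3*(125 + G)*(154 + 12*G))
(282864 + 198764)/(-132230 + sqrt(153291 + R(268))) = (282864 + 198764)/(-132230 + sqrt(153291 + (57750 + 36*268**2 + 4962*268))) = 481628/(-132230 + sqrt(153291 + (57750 + 36*71824 + 1329816))) = 481628/(-132230 + sqrt(153291 + (57750 + 2585664 + 1329816))) = 481628/(-132230 + sqrt(153291 + 3973230)) = 481628/(-132230 + sqrt(4126521))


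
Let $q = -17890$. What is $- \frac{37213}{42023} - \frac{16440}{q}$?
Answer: $\frac{2511755}{75179147} \approx 0.03341$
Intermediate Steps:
$- \frac{37213}{42023} - \frac{16440}{q} = - \frac{37213}{42023} - \frac{16440}{-17890} = \left(-37213\right) \frac{1}{42023} - - \frac{1644}{1789} = - \frac{37213}{42023} + \frac{1644}{1789} = \frac{2511755}{75179147}$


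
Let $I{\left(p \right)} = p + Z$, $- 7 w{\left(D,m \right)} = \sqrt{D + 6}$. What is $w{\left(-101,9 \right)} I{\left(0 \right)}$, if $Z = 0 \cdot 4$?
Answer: $0$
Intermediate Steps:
$Z = 0$
$w{\left(D,m \right)} = - \frac{\sqrt{6 + D}}{7}$ ($w{\left(D,m \right)} = - \frac{\sqrt{D + 6}}{7} = - \frac{\sqrt{6 + D}}{7}$)
$I{\left(p \right)} = p$ ($I{\left(p \right)} = p + 0 = p$)
$w{\left(-101,9 \right)} I{\left(0 \right)} = - \frac{\sqrt{6 - 101}}{7} \cdot 0 = - \frac{\sqrt{-95}}{7} \cdot 0 = - \frac{i \sqrt{95}}{7} \cdot 0 = 0$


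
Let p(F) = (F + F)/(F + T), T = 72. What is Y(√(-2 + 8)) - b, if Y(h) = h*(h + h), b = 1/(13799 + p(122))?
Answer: 16063403/1338625 ≈ 12.000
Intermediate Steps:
p(F) = 2*F/(72 + F) (p(F) = (F + F)/(F + 72) = (2*F)/(72 + F) = 2*F/(72 + F))
b = 97/1338625 (b = 1/(13799 + 2*122/(72 + 122)) = 1/(13799 + 2*122/194) = 1/(13799 + 2*122*(1/194)) = 1/(13799 + 122/97) = 1/(1338625/97) = 97/1338625 ≈ 7.2462e-5)
Y(h) = 2*h² (Y(h) = h*(2*h) = 2*h²)
Y(√(-2 + 8)) - b = 2*(√(-2 + 8))² - 1*97/1338625 = 2*(√6)² - 97/1338625 = 2*6 - 97/1338625 = 12 - 97/1338625 = 16063403/1338625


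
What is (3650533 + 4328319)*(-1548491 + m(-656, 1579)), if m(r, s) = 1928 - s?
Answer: -12352395892984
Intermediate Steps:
(3650533 + 4328319)*(-1548491 + m(-656, 1579)) = (3650533 + 4328319)*(-1548491 + (1928 - 1*1579)) = 7978852*(-1548491 + (1928 - 1579)) = 7978852*(-1548491 + 349) = 7978852*(-1548142) = -12352395892984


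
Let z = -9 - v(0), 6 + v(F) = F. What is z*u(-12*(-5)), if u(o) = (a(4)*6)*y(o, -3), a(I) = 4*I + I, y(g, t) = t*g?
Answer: 64800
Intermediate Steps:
v(F) = -6 + F
y(g, t) = g*t
a(I) = 5*I
z = -3 (z = -9 - (-6 + 0) = -9 - 1*(-6) = -9 + 6 = -3)
u(o) = -360*o (u(o) = ((5*4)*6)*(o*(-3)) = (20*6)*(-3*o) = 120*(-3*o) = -360*o)
z*u(-12*(-5)) = -(-1080)*(-12*(-5)) = -(-1080)*60 = -3*(-21600) = 64800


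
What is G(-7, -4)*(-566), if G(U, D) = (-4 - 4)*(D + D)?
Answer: -36224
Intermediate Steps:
G(U, D) = -16*D
G(-7, -4)*(-566) = -16*(-4)*(-566) = 64*(-566) = -36224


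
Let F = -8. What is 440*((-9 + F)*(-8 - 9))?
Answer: 127160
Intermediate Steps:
440*((-9 + F)*(-8 - 9)) = 440*((-9 - 8)*(-8 - 9)) = 440*(-17*(-17)) = 440*289 = 127160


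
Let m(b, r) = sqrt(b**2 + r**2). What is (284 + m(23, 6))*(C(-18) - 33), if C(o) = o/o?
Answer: -9088 - 32*sqrt(565) ≈ -9848.6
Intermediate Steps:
C(o) = 1
(284 + m(23, 6))*(C(-18) - 33) = (284 + sqrt(23**2 + 6**2))*(1 - 33) = (284 + sqrt(529 + 36))*(-32) = (284 + sqrt(565))*(-32) = -9088 - 32*sqrt(565)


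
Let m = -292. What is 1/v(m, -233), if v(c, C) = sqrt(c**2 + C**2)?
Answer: sqrt(139553)/139553 ≈ 0.0026769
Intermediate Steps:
v(c, C) = sqrt(C**2 + c**2)
1/v(m, -233) = 1/(sqrt((-233)**2 + (-292)**2)) = 1/(sqrt(54289 + 85264)) = 1/(sqrt(139553)) = sqrt(139553)/139553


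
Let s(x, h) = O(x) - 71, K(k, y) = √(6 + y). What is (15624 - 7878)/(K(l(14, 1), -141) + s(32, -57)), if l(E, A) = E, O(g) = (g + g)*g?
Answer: 850769/217148 - 1291*I*√15/217148 ≈ 3.9179 - 0.023026*I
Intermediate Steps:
O(g) = 2*g² (O(g) = (2*g)*g = 2*g²)
s(x, h) = -71 + 2*x² (s(x, h) = 2*x² - 71 = -71 + 2*x²)
(15624 - 7878)/(K(l(14, 1), -141) + s(32, -57)) = (15624 - 7878)/(√(6 - 141) + (-71 + 2*32²)) = 7746/(√(-135) + (-71 + 2*1024)) = 7746/(3*I*√15 + (-71 + 2048)) = 7746/(3*I*√15 + 1977) = 7746/(1977 + 3*I*√15)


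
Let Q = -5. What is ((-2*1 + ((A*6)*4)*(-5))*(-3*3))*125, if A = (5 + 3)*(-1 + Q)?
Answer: -6477750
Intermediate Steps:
A = -48 (A = (5 + 3)*(-1 - 5) = 8*(-6) = -48)
((-2*1 + ((A*6)*4)*(-5))*(-3*3))*125 = ((-2*1 + (-48*6*4)*(-5))*(-3*3))*125 = ((-2 - 288*4*(-5))*(-9))*125 = ((-2 - 1152*(-5))*(-9))*125 = ((-2 + 5760)*(-9))*125 = (5758*(-9))*125 = -51822*125 = -6477750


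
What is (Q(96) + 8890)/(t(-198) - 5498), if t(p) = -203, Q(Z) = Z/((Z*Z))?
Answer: -853441/547296 ≈ -1.5594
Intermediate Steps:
Q(Z) = 1/Z (Q(Z) = Z/(Z²) = Z/Z² = 1/Z)
(Q(96) + 8890)/(t(-198) - 5498) = (1/96 + 8890)/(-203 - 5498) = (1/96 + 8890)/(-5701) = (853441/96)*(-1/5701) = -853441/547296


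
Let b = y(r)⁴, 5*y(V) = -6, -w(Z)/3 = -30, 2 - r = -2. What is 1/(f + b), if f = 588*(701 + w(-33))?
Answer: 625/290693796 ≈ 2.1500e-6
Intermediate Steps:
r = 4 (r = 2 - 1*(-2) = 2 + 2 = 4)
w(Z) = 90 (w(Z) = -3*(-30) = 90)
y(V) = -6/5 (y(V) = (⅕)*(-6) = -6/5)
f = 465108 (f = 588*(701 + 90) = 588*791 = 465108)
b = 1296/625 (b = (-6/5)⁴ = 1296/625 ≈ 2.0736)
1/(f + b) = 1/(465108 + 1296/625) = 1/(290693796/625) = 625/290693796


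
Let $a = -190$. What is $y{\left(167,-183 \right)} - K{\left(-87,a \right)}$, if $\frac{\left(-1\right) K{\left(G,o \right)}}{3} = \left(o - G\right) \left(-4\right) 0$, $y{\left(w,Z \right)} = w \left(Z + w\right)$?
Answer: $-2672$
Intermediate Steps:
$K{\left(G,o \right)} = 0$ ($K{\left(G,o \right)} = - 3 \left(o - G\right) \left(-4\right) 0 = - 3 \left(- 4 o + 4 G\right) 0 = \left(-3\right) 0 = 0$)
$y{\left(167,-183 \right)} - K{\left(-87,a \right)} = 167 \left(-183 + 167\right) - 0 = 167 \left(-16\right) + 0 = -2672 + 0 = -2672$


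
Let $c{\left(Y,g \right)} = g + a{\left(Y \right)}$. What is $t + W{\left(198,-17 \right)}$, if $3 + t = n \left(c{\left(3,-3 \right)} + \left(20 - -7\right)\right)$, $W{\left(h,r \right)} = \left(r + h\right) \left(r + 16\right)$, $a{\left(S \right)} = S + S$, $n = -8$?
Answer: $-424$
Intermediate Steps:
$a{\left(S \right)} = 2 S$
$W{\left(h,r \right)} = \left(16 + r\right) \left(h + r\right)$ ($W{\left(h,r \right)} = \left(h + r\right) \left(16 + r\right) = \left(16 + r\right) \left(h + r\right)$)
$c{\left(Y,g \right)} = g + 2 Y$
$t = -243$ ($t = -3 - 8 \left(\left(-3 + 2 \cdot 3\right) + \left(20 - -7\right)\right) = -3 - 8 \left(\left(-3 + 6\right) + \left(20 + 7\right)\right) = -3 - 8 \left(3 + 27\right) = -3 - 240 = -243$)
$t + W{\left(198,-17 \right)} = -243 + \left(\left(-17\right)^{2} + 16 \cdot 198 + 16 \left(-17\right) + 198 \left(-17\right)\right) = -243 + \left(289 + 3168 - 272 - 3366\right) = -243 - 181 = -424$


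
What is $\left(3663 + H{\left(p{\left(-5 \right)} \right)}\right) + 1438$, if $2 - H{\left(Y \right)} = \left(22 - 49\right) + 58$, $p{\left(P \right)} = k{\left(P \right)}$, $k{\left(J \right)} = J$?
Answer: $5072$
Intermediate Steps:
$p{\left(P \right)} = P$
$H{\left(Y \right)} = -29$ ($H{\left(Y \right)} = 2 - \left(\left(22 - 49\right) + 58\right) = 2 - \left(-27 + 58\right) = 2 - 31 = -29$)
$\left(3663 + H{\left(p{\left(-5 \right)} \right)}\right) + 1438 = \left(3663 - 29\right) + 1438 = 3634 + 1438 = 5072$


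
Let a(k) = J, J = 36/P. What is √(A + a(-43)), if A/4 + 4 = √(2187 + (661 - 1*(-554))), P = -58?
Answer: √(-13978 + 30276*√42)/29 ≈ 14.720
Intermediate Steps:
J = -18/29 (J = 36/(-58) = 36*(-1/58) = -18/29 ≈ -0.62069)
a(k) = -18/29
A = -16 + 36*√42 (A = -16 + 4*√(2187 + (661 - 1*(-554))) = -16 + 4*√(2187 + (661 + 554)) = -16 + 4*√(2187 + 1215) = -16 + 4*√3402 = -16 + 4*(9*√42) = -16 + 36*√42 ≈ 217.31)
√(A + a(-43)) = √((-16 + 36*√42) - 18/29) = √(-482/29 + 36*√42)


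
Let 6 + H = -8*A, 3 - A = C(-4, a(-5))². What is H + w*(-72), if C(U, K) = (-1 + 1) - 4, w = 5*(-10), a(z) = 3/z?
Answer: 3698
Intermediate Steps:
w = -50
C(U, K) = -4 (C(U, K) = 0 - 4 = -4)
A = -13 (A = 3 - 1*(-4)² = 3 - 1*16 = 3 - 16 = -13)
H = 98 (H = -6 - 8*(-13) = -6 + 104 = 98)
H + w*(-72) = 98 - 50*(-72) = 98 + 3600 = 3698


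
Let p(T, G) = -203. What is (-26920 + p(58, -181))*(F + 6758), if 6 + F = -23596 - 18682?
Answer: 963571698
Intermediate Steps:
F = -42284 (F = -6 + (-23596 - 18682) = -6 - 42278 = -42284)
(-26920 + p(58, -181))*(F + 6758) = (-26920 - 203)*(-42284 + 6758) = -27123*(-35526) = 963571698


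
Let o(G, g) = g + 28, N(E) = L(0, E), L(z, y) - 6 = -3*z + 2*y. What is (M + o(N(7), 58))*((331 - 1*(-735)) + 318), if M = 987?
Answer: 1485032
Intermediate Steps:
L(z, y) = 6 - 3*z + 2*y (L(z, y) = 6 + (-3*z + 2*y) = 6 - 3*z + 2*y)
N(E) = 6 + 2*E (N(E) = 6 - 3*0 + 2*E = 6 + 0 + 2*E = 6 + 2*E)
o(G, g) = 28 + g
(M + o(N(7), 58))*((331 - 1*(-735)) + 318) = (987 + (28 + 58))*((331 - 1*(-735)) + 318) = (987 + 86)*((331 + 735) + 318) = 1073*(1066 + 318) = 1073*1384 = 1485032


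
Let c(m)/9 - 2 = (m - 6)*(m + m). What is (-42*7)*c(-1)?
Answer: -42336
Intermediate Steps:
c(m) = 18 + 18*m*(-6 + m) (c(m) = 18 + 9*((m - 6)*(m + m)) = 18 + 9*((-6 + m)*(2*m)) = 18 + 9*(2*m*(-6 + m)) = 18 + 18*m*(-6 + m))
(-42*7)*c(-1) = (-42*7)*(18 - 108*(-1) + 18*(-1)²) = -294*(18 + 108 + 18*1) = -294*(18 + 108 + 18) = -294*144 = -42336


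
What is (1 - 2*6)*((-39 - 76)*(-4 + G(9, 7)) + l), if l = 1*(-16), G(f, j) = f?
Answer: 6501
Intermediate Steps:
l = -16
(1 - 2*6)*((-39 - 76)*(-4 + G(9, 7)) + l) = (1 - 2*6)*((-39 - 76)*(-4 + 9) - 16) = (1 - 12)*(-115*5 - 16) = -11*(-575 - 16) = -11*(-591) = 6501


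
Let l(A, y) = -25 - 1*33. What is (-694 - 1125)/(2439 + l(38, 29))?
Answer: -1819/2381 ≈ -0.76396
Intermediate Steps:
l(A, y) = -58 (l(A, y) = -25 - 33 = -58)
(-694 - 1125)/(2439 + l(38, 29)) = (-694 - 1125)/(2439 - 58) = -1819/2381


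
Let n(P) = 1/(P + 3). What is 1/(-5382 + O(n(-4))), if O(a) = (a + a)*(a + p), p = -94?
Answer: -1/5192 ≈ -0.00019260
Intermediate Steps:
n(P) = 1/(3 + P)
O(a) = 2*a*(-94 + a) (O(a) = (a + a)*(a - 94) = (2*a)*(-94 + a) = 2*a*(-94 + a))
1/(-5382 + O(n(-4))) = 1/(-5382 + 2*(-94 + 1/(3 - 4))/(3 - 4)) = 1/(-5382 + 2*(-94 + 1/(-1))/(-1)) = 1/(-5382 + 2*(-1)*(-94 - 1)) = 1/(-5382 + 2*(-1)*(-95)) = 1/(-5382 + 190) = 1/(-5192) = -1/5192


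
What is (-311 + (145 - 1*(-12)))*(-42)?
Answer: 6468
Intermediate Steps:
(-311 + (145 - 1*(-12)))*(-42) = (-311 + (145 + 12))*(-42) = (-311 + 157)*(-42) = -154*(-42) = 6468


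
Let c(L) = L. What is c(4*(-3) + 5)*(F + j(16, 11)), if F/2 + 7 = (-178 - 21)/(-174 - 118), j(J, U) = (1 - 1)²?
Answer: 12915/146 ≈ 88.459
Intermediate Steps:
j(J, U) = 0 (j(J, U) = 0² = 0)
F = -1845/146 (F = -14 + 2*((-178 - 21)/(-174 - 118)) = -14 + 2*(-199/(-292)) = -14 + 2*(-199*(-1/292)) = -14 + 2*(199/292) = -14 + 199/146 = -1845/146 ≈ -12.637)
c(4*(-3) + 5)*(F + j(16, 11)) = (4*(-3) + 5)*(-1845/146 + 0) = (-12 + 5)*(-1845/146) = -7*(-1845/146) = 12915/146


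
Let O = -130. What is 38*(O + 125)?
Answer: -190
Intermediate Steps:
38*(O + 125) = 38*(-130 + 125) = 38*(-5) = -190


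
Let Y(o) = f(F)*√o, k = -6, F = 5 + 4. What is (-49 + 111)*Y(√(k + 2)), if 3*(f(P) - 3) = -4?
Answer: 310/3 + 310*I/3 ≈ 103.33 + 103.33*I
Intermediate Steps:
F = 9
f(P) = 5/3 (f(P) = 3 + (⅓)*(-4) = 3 - 4/3 = 5/3)
Y(o) = 5*√o/3
(-49 + 111)*Y(√(k + 2)) = (-49 + 111)*(5*√(√(-6 + 2))/3) = 62*(5*√(√(-4))/3) = 62*(5*√(2*I)/3) = 62*(5*(1 + I)/3) = 62*(5/3 + 5*I/3) = 310/3 + 310*I/3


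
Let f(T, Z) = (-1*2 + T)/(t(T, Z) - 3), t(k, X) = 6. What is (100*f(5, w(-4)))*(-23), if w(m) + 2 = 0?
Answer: -2300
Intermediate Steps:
w(m) = -2 (w(m) = -2 + 0 = -2)
f(T, Z) = -⅔ + T/3 (f(T, Z) = (-1*2 + T)/(6 - 3) = (-2 + T)/3 = (-2 + T)*(⅓) = -⅔ + T/3)
(100*f(5, w(-4)))*(-23) = (100*(-⅔ + (⅓)*5))*(-23) = (100*(-⅔ + 5/3))*(-23) = (100*1)*(-23) = 100*(-23) = -2300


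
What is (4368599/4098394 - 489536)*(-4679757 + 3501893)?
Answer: 1181578415670077220/2049197 ≈ 5.7661e+11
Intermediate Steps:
(4368599/4098394 - 489536)*(-4679757 + 3501893) = (4368599*(1/4098394) - 489536)*(-1177864) = (4368599/4098394 - 489536)*(-1177864) = -2006307036585/4098394*(-1177864) = 1181578415670077220/2049197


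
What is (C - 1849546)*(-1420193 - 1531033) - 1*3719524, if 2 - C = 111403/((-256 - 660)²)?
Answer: 2289959611794804799/419528 ≈ 5.4584e+12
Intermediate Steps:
C = 1566709/839056 (C = 2 - 111403/((-256 - 660)²) = 2 - 111403/((-916)²) = 2 - 111403/839056 = 1566709/839056 ≈ 1.8672)
(C - 1849546)*(-1420193 - 1531033) - 1*3719524 = (1566709/839056 - 1849546)*(-1420193 - 1531033) - 1*3719524 = -1551871101867/839056*(-2951226) - 3719524 = 2289961172239269471/419528 - 3719524 = 2289959611794804799/419528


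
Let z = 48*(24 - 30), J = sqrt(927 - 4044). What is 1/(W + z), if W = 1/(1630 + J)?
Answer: (-sqrt(3117) + 1630*I)/(-469439*I + 288*sqrt(3117)) ≈ -0.0034722 + 2.5312e-10*I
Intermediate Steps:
J = I*sqrt(3117) (J = sqrt(-3117) = I*sqrt(3117) ≈ 55.83*I)
W = 1/(1630 + I*sqrt(3117)) ≈ 0.00061278 - 2.0989e-5*I
z = -288 (z = 48*(-6) = -288)
1/(W + z) = 1/((1630/2660017 - I*sqrt(3117)/2660017) - 288) = 1/(-766083266/2660017 - I*sqrt(3117)/2660017)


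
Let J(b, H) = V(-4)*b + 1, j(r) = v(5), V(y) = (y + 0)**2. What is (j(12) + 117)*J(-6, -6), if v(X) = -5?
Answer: -10640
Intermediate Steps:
V(y) = y**2
j(r) = -5
J(b, H) = 1 + 16*b (J(b, H) = (-4)**2*b + 1 = 16*b + 1 = 1 + 16*b)
(j(12) + 117)*J(-6, -6) = (-5 + 117)*(1 + 16*(-6)) = 112*(1 - 96) = 112*(-95) = -10640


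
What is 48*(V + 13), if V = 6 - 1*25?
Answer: -288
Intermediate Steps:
V = -19 (V = 6 - 25 = -19)
48*(V + 13) = 48*(-19 + 13) = 48*(-6) = -288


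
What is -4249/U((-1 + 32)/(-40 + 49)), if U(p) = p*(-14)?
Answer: 5463/62 ≈ 88.113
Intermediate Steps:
U(p) = -14*p
-4249/U((-1 + 32)/(-40 + 49)) = -4249*(-(-40 + 49)/(14*(-1 + 32))) = -4249/((-434/9)) = -4249/((-14*31/9)) = -4249/(-434/9) = -4249*(-9/434) = 5463/62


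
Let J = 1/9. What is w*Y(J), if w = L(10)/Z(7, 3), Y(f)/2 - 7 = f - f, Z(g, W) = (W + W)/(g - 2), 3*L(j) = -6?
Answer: -70/3 ≈ -23.333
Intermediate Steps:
L(j) = -2 (L(j) = (1/3)*(-6) = -2)
J = 1/9 ≈ 0.11111
Z(g, W) = 2*W/(-2 + g) (Z(g, W) = (2*W)/(-2 + g) = 2*W/(-2 + g))
Y(f) = 14 (Y(f) = 14 + 2*(f - f) = 14 + 2*0 = 14 + 0 = 14)
w = -5/3 (w = -2/(2*3/(-2 + 7)) = -2/(2*3/5) = -2/(2*3*(1/5)) = -2/6/5 = -2*5/6 = -5/3 ≈ -1.6667)
w*Y(J) = -5/3*14 = -70/3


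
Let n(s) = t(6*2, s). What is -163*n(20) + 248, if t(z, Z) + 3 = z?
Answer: -1219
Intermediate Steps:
t(z, Z) = -3 + z
n(s) = 9 (n(s) = -3 + 6*2 = -3 + 12 = 9)
-163*n(20) + 248 = -163*9 + 248 = -1467 + 248 = -1219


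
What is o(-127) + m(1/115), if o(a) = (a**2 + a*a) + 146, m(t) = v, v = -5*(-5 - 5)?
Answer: 32454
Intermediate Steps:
v = 50 (v = -5*(-10) = 50)
m(t) = 50
o(a) = 146 + 2*a**2 (o(a) = (a**2 + a**2) + 146 = 2*a**2 + 146 = 146 + 2*a**2)
o(-127) + m(1/115) = (146 + 2*(-127)**2) + 50 = (146 + 2*16129) + 50 = (146 + 32258) + 50 = 32404 + 50 = 32454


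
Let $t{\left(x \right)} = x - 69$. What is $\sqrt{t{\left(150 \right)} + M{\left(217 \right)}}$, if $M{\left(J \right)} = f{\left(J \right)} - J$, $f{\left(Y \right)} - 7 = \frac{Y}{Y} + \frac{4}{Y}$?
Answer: $\frac{2 i \sqrt{1506631}}{217} \approx 11.313 i$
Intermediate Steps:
$f{\left(Y \right)} = 8 + \frac{4}{Y}$ ($f{\left(Y \right)} = 7 + \left(\frac{Y}{Y} + \frac{4}{Y}\right) = 7 + \left(1 + \frac{4}{Y}\right) = 8 + \frac{4}{Y}$)
$t{\left(x \right)} = -69 + x$ ($t{\left(x \right)} = x - 69 = -69 + x$)
$M{\left(J \right)} = 8 - J + \frac{4}{J}$ ($M{\left(J \right)} = \left(8 + \frac{4}{J}\right) - J = 8 - J + \frac{4}{J}$)
$\sqrt{t{\left(150 \right)} + M{\left(217 \right)}} = \sqrt{\left(-69 + 150\right) + \left(8 - 217 + \frac{4}{217}\right)} = \sqrt{81 + \left(8 - 217 + 4 \cdot \frac{1}{217}\right)} = \sqrt{81 + \left(8 - 217 + \frac{4}{217}\right)} = \sqrt{81 - \frac{45349}{217}} = \sqrt{- \frac{27772}{217}} = \frac{2 i \sqrt{1506631}}{217}$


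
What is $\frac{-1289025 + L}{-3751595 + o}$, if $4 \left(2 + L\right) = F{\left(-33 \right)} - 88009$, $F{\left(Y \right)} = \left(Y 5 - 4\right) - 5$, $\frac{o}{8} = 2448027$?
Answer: $- \frac{5244291}{63330484} \approx -0.082808$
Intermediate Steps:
$o = 19584216$ ($o = 8 \cdot 2448027 = 19584216$)
$F{\left(Y \right)} = -9 + 5 Y$ ($F{\left(Y \right)} = \left(5 Y - 4\right) - 5 = \left(-4 + 5 Y\right) - 5 = -9 + 5 Y$)
$L = - \frac{88191}{4}$ ($L = -2 + \frac{\left(-9 + 5 \left(-33\right)\right) - 88009}{4} = -2 + \frac{\left(-9 - 165\right) - 88009}{4} = -2 + \frac{-174 - 88009}{4} = -2 + \frac{1}{4} \left(-88183\right) = -2 - \frac{88183}{4} = - \frac{88191}{4} \approx -22048.0$)
$\frac{-1289025 + L}{-3751595 + o} = \frac{-1289025 - \frac{88191}{4}}{-3751595 + 19584216} = - \frac{5244291}{4 \cdot 15832621} = \left(- \frac{5244291}{4}\right) \frac{1}{15832621} = - \frac{5244291}{63330484}$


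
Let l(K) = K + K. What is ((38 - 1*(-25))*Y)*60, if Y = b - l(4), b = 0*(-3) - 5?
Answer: -49140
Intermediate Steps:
l(K) = 2*K
b = -5 (b = 0 - 5 = -5)
Y = -13 (Y = -5 - 2*4 = -5 - 1*8 = -5 - 8 = -13)
((38 - 1*(-25))*Y)*60 = ((38 - 1*(-25))*(-13))*60 = ((38 + 25)*(-13))*60 = (63*(-13))*60 = -819*60 = -49140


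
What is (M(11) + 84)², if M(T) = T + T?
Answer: 11236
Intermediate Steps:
M(T) = 2*T
(M(11) + 84)² = (2*11 + 84)² = (22 + 84)² = 106² = 11236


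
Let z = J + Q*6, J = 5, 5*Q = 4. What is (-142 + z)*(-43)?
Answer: 28423/5 ≈ 5684.6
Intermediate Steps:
Q = 4/5 (Q = (1/5)*4 = 4/5 ≈ 0.80000)
z = 49/5 (z = 5 + (4/5)*6 = 5 + 24/5 = 49/5 ≈ 9.8000)
(-142 + z)*(-43) = (-142 + 49/5)*(-43) = -661/5*(-43) = 28423/5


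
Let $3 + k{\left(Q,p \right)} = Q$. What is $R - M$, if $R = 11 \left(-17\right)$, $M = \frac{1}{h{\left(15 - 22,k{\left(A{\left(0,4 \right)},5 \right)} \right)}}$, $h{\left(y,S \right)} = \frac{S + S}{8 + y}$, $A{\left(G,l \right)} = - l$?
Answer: $- \frac{2617}{14} \approx -186.93$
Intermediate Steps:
$k{\left(Q,p \right)} = -3 + Q$
$h{\left(y,S \right)} = \frac{2 S}{8 + y}$
$M = - \frac{1}{14}$ ($M = \frac{1}{2 \left(-3 - 4\right) \frac{1}{8 + \left(15 - 22\right)}} = \frac{1}{2 \left(-3 - 4\right) \frac{1}{8 - 7}} = \frac{1}{2 \left(-7\right) 1^{-1}} = \frac{1}{2 \left(-7\right) 1} = \frac{1}{-14} = - \frac{1}{14} \approx -0.071429$)
$R = -187$
$R - M = -187 - - \frac{1}{14} = -187 + \frac{1}{14} = - \frac{2617}{14}$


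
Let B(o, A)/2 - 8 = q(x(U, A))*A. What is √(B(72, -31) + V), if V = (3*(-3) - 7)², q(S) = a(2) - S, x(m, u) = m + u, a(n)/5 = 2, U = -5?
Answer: 2*I*√645 ≈ 50.794*I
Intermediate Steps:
a(n) = 10 (a(n) = 5*2 = 10)
q(S) = 10 - S
B(o, A) = 16 + 2*A*(15 - A) (B(o, A) = 16 + 2*((10 - (-5 + A))*A) = 16 + 2*((10 + (5 - A))*A) = 16 + 2*((15 - A)*A) = 16 + 2*(A*(15 - A)) = 16 + 2*A*(15 - A))
V = 256 (V = (-9 - 7)² = (-16)² = 256)
√(B(72, -31) + V) = √((16 - 2*(-31)*(-15 - 31)) + 256) = √((16 - 2*(-31)*(-46)) + 256) = √((16 - 2852) + 256) = √(-2836 + 256) = √(-2580) = 2*I*√645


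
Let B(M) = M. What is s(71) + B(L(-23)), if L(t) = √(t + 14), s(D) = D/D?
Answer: 1 + 3*I ≈ 1.0 + 3.0*I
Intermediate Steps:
s(D) = 1
L(t) = √(14 + t)
s(71) + B(L(-23)) = 1 + √(14 - 23) = 1 + √(-9) = 1 + 3*I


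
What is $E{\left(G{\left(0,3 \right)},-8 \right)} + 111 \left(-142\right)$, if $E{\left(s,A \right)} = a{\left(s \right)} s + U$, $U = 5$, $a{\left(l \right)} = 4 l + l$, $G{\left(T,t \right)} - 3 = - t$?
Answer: $-15757$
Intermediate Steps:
$G{\left(T,t \right)} = 3 - t$
$a{\left(l \right)} = 5 l$
$E{\left(s,A \right)} = 5 + 5 s^{2}$ ($E{\left(s,A \right)} = 5 s s + 5 = 5 s^{2} + 5 = 5 + 5 s^{2}$)
$E{\left(G{\left(0,3 \right)},-8 \right)} + 111 \left(-142\right) = \left(5 + 5 \left(3 - 3\right)^{2}\right) + 111 \left(-142\right) = \left(5 + 5 \left(3 - 3\right)^{2}\right) - 15762 = \left(5 + 5 \cdot 0^{2}\right) - 15762 = \left(5 + 5 \cdot 0\right) - 15762 = \left(5 + 0\right) - 15762 = 5 - 15762 = -15757$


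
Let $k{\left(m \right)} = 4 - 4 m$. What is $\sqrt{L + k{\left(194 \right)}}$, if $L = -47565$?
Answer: $i \sqrt{48337} \approx 219.86 i$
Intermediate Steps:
$\sqrt{L + k{\left(194 \right)}} = \sqrt{-47565 + \left(4 - 776\right)} = \sqrt{-47565 - 772} = \sqrt{-48337} = i \sqrt{48337}$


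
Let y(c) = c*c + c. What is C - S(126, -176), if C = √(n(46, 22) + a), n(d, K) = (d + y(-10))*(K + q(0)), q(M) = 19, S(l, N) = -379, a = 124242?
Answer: 379 + √129818 ≈ 739.30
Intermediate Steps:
y(c) = c + c² (y(c) = c² + c = c + c²)
n(d, K) = (19 + K)*(90 + d) (n(d, K) = (d - 10*(1 - 10))*(K + 19) = (d - 10*(-9))*(19 + K) = (d + 90)*(19 + K) = (90 + d)*(19 + K) = (19 + K)*(90 + d))
C = √129818 (C = √((1710 + 19*46 + 90*22 + 22*46) + 124242) = √((1710 + 874 + 1980 + 1012) + 124242) = √(5576 + 124242) = √129818 ≈ 360.30)
C - S(126, -176) = √129818 - 1*(-379) = √129818 + 379 = 379 + √129818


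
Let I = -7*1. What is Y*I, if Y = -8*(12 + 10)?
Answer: 1232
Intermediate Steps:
Y = -176 (Y = -8*22 = -176)
I = -7
Y*I = -176*(-7) = 1232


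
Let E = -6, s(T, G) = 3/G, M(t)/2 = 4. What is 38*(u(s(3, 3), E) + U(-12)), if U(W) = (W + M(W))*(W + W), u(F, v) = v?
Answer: 3420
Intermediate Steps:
M(t) = 8 (M(t) = 2*4 = 8)
U(W) = 2*W*(8 + W) (U(W) = (W + 8)*(W + W) = (8 + W)*(2*W) = 2*W*(8 + W))
38*(u(s(3, 3), E) + U(-12)) = 38*(-6 + 2*(-12)*(8 - 12)) = 38*(-6 + 2*(-12)*(-4)) = 38*(-6 + 96) = 38*90 = 3420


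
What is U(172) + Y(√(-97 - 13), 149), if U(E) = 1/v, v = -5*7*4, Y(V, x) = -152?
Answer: -21281/140 ≈ -152.01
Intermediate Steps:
v = -140 (v = -35*4 = -140)
U(E) = -1/140 (U(E) = 1/(-140) = -1/140)
U(172) + Y(√(-97 - 13), 149) = -1/140 - 152 = -21281/140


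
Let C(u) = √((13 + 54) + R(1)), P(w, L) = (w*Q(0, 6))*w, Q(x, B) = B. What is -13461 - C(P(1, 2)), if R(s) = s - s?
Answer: -13461 - √67 ≈ -13469.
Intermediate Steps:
R(s) = 0
P(w, L) = 6*w² (P(w, L) = (w*6)*w = (6*w)*w = 6*w²)
C(u) = √67 (C(u) = √((13 + 54) + 0) = √(67 + 0) = √67)
-13461 - C(P(1, 2)) = -13461 - √67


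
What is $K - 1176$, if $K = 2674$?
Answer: $1498$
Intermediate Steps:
$K - 1176 = 2674 - 1176 = 1498$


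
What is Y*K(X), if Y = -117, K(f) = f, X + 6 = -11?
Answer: 1989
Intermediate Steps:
X = -17 (X = -6 - 11 = -17)
Y*K(X) = -117*(-17) = 1989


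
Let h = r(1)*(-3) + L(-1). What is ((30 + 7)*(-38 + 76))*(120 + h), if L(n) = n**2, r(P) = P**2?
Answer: 165908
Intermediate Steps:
h = -2 (h = 1**2*(-3) + (-1)**2 = 1*(-3) + 1 = -3 + 1 = -2)
((30 + 7)*(-38 + 76))*(120 + h) = ((30 + 7)*(-38 + 76))*(120 - 2) = (37*38)*118 = 1406*118 = 165908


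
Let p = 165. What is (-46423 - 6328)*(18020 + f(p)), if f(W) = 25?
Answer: -951891795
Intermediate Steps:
(-46423 - 6328)*(18020 + f(p)) = (-46423 - 6328)*(18020 + 25) = -52751*18045 = -951891795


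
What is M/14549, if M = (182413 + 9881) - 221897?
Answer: -29603/14549 ≈ -2.0347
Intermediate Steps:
M = -29603 (M = 192294 - 221897 = -29603)
M/14549 = -29603/14549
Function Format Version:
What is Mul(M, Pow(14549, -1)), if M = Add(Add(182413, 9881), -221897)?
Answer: Rational(-29603, 14549) ≈ -2.0347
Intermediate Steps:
M = -29603 (M = Add(192294, -221897) = -29603)
Mul(M, Pow(14549, -1)) = Mul(-29603, Pow(14549, -1)) = Mul(-29603, Rational(1, 14549)) = Rational(-29603, 14549)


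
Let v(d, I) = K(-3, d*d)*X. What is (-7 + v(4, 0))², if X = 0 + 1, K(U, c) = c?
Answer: 81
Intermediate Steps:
X = 1
v(d, I) = d² (v(d, I) = (d*d)*1 = d²*1 = d²)
(-7 + v(4, 0))² = (-7 + 4²)² = (-7 + 16)² = 9² = 81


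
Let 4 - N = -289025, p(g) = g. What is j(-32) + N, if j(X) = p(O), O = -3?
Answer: 289026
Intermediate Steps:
j(X) = -3
N = 289029 (N = 4 - 1*(-289025) = 4 + 289025 = 289029)
j(-32) + N = -3 + 289029 = 289026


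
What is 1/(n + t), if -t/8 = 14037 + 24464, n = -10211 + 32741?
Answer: -1/285478 ≈ -3.5029e-6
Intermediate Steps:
n = 22530
t = -308008 (t = -8*(14037 + 24464) = -8*38501 = -308008)
1/(n + t) = 1/(22530 - 308008) = 1/(-285478) = -1/285478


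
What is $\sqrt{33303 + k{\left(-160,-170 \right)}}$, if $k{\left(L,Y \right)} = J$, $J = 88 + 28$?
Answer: $\sqrt{33419} \approx 182.81$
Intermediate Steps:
$J = 116$
$k{\left(L,Y \right)} = 116$
$\sqrt{33303 + k{\left(-160,-170 \right)}} = \sqrt{33303 + 116} = \sqrt{33419}$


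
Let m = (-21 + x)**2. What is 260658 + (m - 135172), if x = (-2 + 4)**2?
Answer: 125775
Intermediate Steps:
x = 4 (x = 2**2 = 4)
m = 289 (m = (-21 + 4)**2 = (-17)**2 = 289)
260658 + (m - 135172) = 260658 + (289 - 135172) = 260658 - 134883 = 125775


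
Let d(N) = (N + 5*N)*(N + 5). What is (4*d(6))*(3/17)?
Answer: 4752/17 ≈ 279.53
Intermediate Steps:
d(N) = 6*N*(5 + N) (d(N) = (6*N)*(5 + N) = 6*N*(5 + N))
(4*d(6))*(3/17) = (4*(6*6*(5 + 6)))*(3/17) = (4*(6*6*11))*(3*(1/17)) = (4*396)*(3/17) = 1584*(3/17) = 4752/17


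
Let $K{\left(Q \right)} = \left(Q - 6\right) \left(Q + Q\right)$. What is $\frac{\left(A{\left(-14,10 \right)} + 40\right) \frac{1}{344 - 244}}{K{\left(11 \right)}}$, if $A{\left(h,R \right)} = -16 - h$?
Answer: $\frac{19}{5500} \approx 0.0034545$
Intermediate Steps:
$K{\left(Q \right)} = 2 Q \left(-6 + Q\right)$ ($K{\left(Q \right)} = \left(-6 + Q\right) 2 Q = 2 Q \left(-6 + Q\right)$)
$\frac{\left(A{\left(-14,10 \right)} + 40\right) \frac{1}{344 - 244}}{K{\left(11 \right)}} = \frac{\left(\left(-16 - -14\right) + 40\right) \frac{1}{344 - 244}}{2 \cdot 11 \left(-6 + 11\right)} = \frac{\left(\left(-16 + 14\right) + 40\right) \frac{1}{100}}{2 \cdot 11 \cdot 5} = \frac{\left(-2 + 40\right) \frac{1}{100}}{110} = 38 \cdot \frac{1}{100} \cdot \frac{1}{110} = \frac{19}{50} \cdot \frac{1}{110} = \frac{19}{5500}$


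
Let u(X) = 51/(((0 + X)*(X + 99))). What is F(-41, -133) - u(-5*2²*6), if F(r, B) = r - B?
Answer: 77263/840 ≈ 91.980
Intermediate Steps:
u(X) = 51/(X*(99 + X)) (u(X) = 51/((X*(99 + X))) = 51*(1/(X*(99 + X))) = 51/(X*(99 + X)))
F(-41, -133) - u(-5*2²*6) = (-41 - 1*(-133)) - 51/((-5*2²*6)*(99 - 5*2²*6)) = (-41 + 133) - 51/((-5*4*6)*(99 - 5*4*6)) = 92 - 51/(((-20*6))*(99 - 20*6)) = 92 - 51/((-120)*(99 - 120)) = 92 - 51*(-1)/(120*(-21)) = 92 - 51*(-1)*(-1)/(120*21) = 92 - 1*17/840 = 92 - 17/840 = 77263/840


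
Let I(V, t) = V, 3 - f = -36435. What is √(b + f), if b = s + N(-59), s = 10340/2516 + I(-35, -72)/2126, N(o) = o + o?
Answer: 5*√2598259861698986/1337254 ≈ 190.59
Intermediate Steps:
f = 36438 (f = 3 - 1*(-36435) = 3 + 36435 = 36438)
N(o) = 2*o
s = 5473695/1337254 (s = 10340/2516 - 35/2126 = 10340*(1/2516) - 35*1/2126 = 2585/629 - 35/2126 = 5473695/1337254 ≈ 4.0932)
b = -152322277/1337254 (b = 5473695/1337254 + 2*(-59) = 5473695/1337254 - 118 = -152322277/1337254 ≈ -113.91)
√(b + f) = √(-152322277/1337254 + 36438) = √(48574538975/1337254) = 5*√2598259861698986/1337254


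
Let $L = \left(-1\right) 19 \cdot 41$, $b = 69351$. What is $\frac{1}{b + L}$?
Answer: $\frac{1}{68572} \approx 1.4583 \cdot 10^{-5}$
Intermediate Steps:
$L = -779$ ($L = \left(-19\right) 41 = -779$)
$\frac{1}{b + L} = \frac{1}{69351 - 779} = \frac{1}{68572}$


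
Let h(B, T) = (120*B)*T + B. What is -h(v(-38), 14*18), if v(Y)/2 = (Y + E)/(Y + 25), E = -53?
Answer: -423374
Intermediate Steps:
v(Y) = 2*(-53 + Y)/(25 + Y) (v(Y) = 2*((Y - 53)/(Y + 25)) = 2*((-53 + Y)/(25 + Y)) = 2*(-53 + Y)/(25 + Y))
h(B, T) = B + 120*B*T (h(B, T) = 120*B*T + B = B + 120*B*T)
-h(v(-38), 14*18) = -2*(-53 - 38)/(25 - 38)*(1 + 120*(14*18)) = -2*(-91)/(-13)*(1 + 120*252) = -2*(-1/13)*(-91)*(1 + 30240) = -14*30241 = -1*423374 = -423374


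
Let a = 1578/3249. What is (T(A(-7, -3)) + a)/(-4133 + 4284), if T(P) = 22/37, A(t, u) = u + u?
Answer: 43288/6050721 ≈ 0.0071542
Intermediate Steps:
A(t, u) = 2*u
a = 526/1083 (a = 1578*(1/3249) = 526/1083 ≈ 0.48569)
T(P) = 22/37 (T(P) = 22*(1/37) = 22/37)
(T(A(-7, -3)) + a)/(-4133 + 4284) = (22/37 + 526/1083)/(-4133 + 4284) = (43288/40071)/151 = (43288/40071)*(1/151) = 43288/6050721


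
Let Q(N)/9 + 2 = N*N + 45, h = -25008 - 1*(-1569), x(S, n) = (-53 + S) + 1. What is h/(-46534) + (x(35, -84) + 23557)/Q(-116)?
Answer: 3943037909/5653462194 ≈ 0.69746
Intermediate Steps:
x(S, n) = -52 + S
h = -23439 (h = -25008 + 1569 = -23439)
Q(N) = 387 + 9*N² (Q(N) = -18 + 9*(N*N + 45) = -18 + 9*(N² + 45) = -18 + 9*(45 + N²) = -18 + (405 + 9*N²) = 387 + 9*N²)
h/(-46534) + (x(35, -84) + 23557)/Q(-116) = -23439/(-46534) + ((-52 + 35) + 23557)/(387 + 9*(-116)²) = -23439*(-1/46534) + (-17 + 23557)/(387 + 9*13456) = 23439/46534 + 23540/(387 + 121104) = 23439/46534 + 23540/121491 = 3943037909/5653462194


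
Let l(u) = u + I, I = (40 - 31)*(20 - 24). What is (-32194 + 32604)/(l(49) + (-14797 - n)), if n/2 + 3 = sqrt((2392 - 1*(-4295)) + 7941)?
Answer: -504915/18194231 + 410*sqrt(3657)/54582693 ≈ -0.027297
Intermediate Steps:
n = -6 + 4*sqrt(3657) (n = -6 + 2*sqrt((2392 - 1*(-4295)) + 7941) = -6 + 2*sqrt((2392 + 4295) + 7941) = -6 + 2*sqrt(6687 + 7941) = -6 + 2*sqrt(14628) = -6 + 2*(2*sqrt(3657)) = -6 + 4*sqrt(3657) ≈ 235.89)
I = -36 (I = 9*(-4) = -36)
l(u) = -36 + u (l(u) = u - 36 = -36 + u)
(-32194 + 32604)/(l(49) + (-14797 - n)) = (-32194 + 32604)/((-36 + 49) + (-14797 - (-6 + 4*sqrt(3657)))) = 410/(13 + (-14797 + (6 - 4*sqrt(3657)))) = 410/(13 + (-14791 - 4*sqrt(3657))) = 410/(-14778 - 4*sqrt(3657))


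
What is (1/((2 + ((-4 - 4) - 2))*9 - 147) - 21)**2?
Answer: 21160000/47961 ≈ 441.19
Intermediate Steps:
(1/((2 + ((-4 - 4) - 2))*9 - 147) - 21)**2 = (1/((2 + (-8 - 2))*9 - 147) - 21)**2 = (1/((2 - 10)*9 - 147) - 21)**2 = (1/(-8*9 - 147) - 21)**2 = (1/(-72 - 147) - 21)**2 = (1/(-219) - 21)**2 = (-1/219 - 21)**2 = (-4600/219)**2 = 21160000/47961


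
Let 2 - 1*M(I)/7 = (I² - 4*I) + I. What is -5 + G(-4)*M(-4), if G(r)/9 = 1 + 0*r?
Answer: -1643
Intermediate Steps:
G(r) = 9 (G(r) = 9*(1 + 0*r) = 9*(1 + 0) = 9*1 = 9)
M(I) = 14 - 7*I² + 21*I (M(I) = 14 - 7*((I² - 4*I) + I) = 14 - 7*(I² - 3*I) = 14 + (-7*I² + 21*I) = 14 - 7*I² + 21*I)
-5 + G(-4)*M(-4) = -5 + 9*(14 - 7*(-4)² + 21*(-4)) = -5 + 9*(14 - 7*16 - 84) = -5 + 9*(14 - 112 - 84) = -5 + 9*(-182) = -5 - 1638 = -1643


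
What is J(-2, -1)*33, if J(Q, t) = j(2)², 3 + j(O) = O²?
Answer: 33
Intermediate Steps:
j(O) = -3 + O²
J(Q, t) = 1 (J(Q, t) = (-3 + 2²)² = (-3 + 4)² = 1² = 1)
J(-2, -1)*33 = 1*33 = 33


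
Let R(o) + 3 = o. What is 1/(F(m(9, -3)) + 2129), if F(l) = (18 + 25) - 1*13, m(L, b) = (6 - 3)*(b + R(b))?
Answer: 1/2159 ≈ 0.00046318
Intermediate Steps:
R(o) = -3 + o
m(L, b) = -9 + 6*b (m(L, b) = (6 - 3)*(b + (-3 + b)) = 3*(-3 + 2*b) = -9 + 6*b)
F(l) = 30 (F(l) = 43 - 13 = 30)
1/(F(m(9, -3)) + 2129) = 1/(30 + 2129) = 1/2159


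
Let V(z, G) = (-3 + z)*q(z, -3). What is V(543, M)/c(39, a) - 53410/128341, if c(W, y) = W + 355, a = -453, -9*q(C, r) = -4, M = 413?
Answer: 4879150/25283177 ≈ 0.19298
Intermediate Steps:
q(C, r) = 4/9 (q(C, r) = -⅑*(-4) = 4/9)
V(z, G) = -4/3 + 4*z/9 (V(z, G) = (-3 + z)*(4/9) = -4/3 + 4*z/9)
c(W, y) = 355 + W
V(543, M)/c(39, a) - 53410/128341 = (-4/3 + (4/9)*543)/(355 + 39) - 53410/128341 = (-4/3 + 724/3)/394 - 53410*1/128341 = 240*(1/394) - 53410/128341 = 120/197 - 53410/128341 = 4879150/25283177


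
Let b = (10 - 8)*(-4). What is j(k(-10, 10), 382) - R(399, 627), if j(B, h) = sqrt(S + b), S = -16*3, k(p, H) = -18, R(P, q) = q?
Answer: -627 + 2*I*sqrt(14) ≈ -627.0 + 7.4833*I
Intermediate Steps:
b = -8 (b = 2*(-4) = -8)
S = -48
j(B, h) = 2*I*sqrt(14) (j(B, h) = sqrt(-48 - 8) = sqrt(-56) = 2*I*sqrt(14))
j(k(-10, 10), 382) - R(399, 627) = 2*I*sqrt(14) - 1*627 = 2*I*sqrt(14) - 627 = -627 + 2*I*sqrt(14)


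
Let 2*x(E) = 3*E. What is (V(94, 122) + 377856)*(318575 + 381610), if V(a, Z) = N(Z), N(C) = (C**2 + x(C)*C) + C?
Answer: 290708409780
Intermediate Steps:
x(E) = 3*E/2 (x(E) = (3*E)/2 = 3*E/2)
N(C) = C + 5*C**2/2 (N(C) = (C**2 + (3*C/2)*C) + C = (C**2 + 3*C**2/2) + C = 5*C**2/2 + C = C + 5*C**2/2)
V(a, Z) = Z*(2 + 5*Z)/2
(V(94, 122) + 377856)*(318575 + 381610) = ((1/2)*122*(2 + 5*122) + 377856)*(318575 + 381610) = ((1/2)*122*(2 + 610) + 377856)*700185 = ((1/2)*122*612 + 377856)*700185 = (37332 + 377856)*700185 = 415188*700185 = 290708409780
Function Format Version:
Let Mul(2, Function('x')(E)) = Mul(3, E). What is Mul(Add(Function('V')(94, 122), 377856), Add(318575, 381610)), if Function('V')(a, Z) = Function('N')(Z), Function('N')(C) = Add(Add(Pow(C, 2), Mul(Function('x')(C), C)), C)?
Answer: 290708409780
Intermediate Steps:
Function('x')(E) = Mul(Rational(3, 2), E) (Function('x')(E) = Mul(Rational(1, 2), Mul(3, E)) = Mul(Rational(3, 2), E))
Function('N')(C) = Add(C, Mul(Rational(5, 2), Pow(C, 2))) (Function('N')(C) = Add(Add(Pow(C, 2), Mul(Mul(Rational(3, 2), C), C)), C) = Add(Add(Pow(C, 2), Mul(Rational(3, 2), Pow(C, 2))), C) = Add(Mul(Rational(5, 2), Pow(C, 2)), C) = Add(C, Mul(Rational(5, 2), Pow(C, 2))))
Function('V')(a, Z) = Mul(Rational(1, 2), Z, Add(2, Mul(5, Z)))
Mul(Add(Function('V')(94, 122), 377856), Add(318575, 381610)) = Mul(Add(Mul(Rational(1, 2), 122, Add(2, Mul(5, 122))), 377856), Add(318575, 381610)) = Mul(Add(Mul(Rational(1, 2), 122, Add(2, 610)), 377856), 700185) = Mul(Add(Mul(Rational(1, 2), 122, 612), 377856), 700185) = Mul(Add(37332, 377856), 700185) = Mul(415188, 700185) = 290708409780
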